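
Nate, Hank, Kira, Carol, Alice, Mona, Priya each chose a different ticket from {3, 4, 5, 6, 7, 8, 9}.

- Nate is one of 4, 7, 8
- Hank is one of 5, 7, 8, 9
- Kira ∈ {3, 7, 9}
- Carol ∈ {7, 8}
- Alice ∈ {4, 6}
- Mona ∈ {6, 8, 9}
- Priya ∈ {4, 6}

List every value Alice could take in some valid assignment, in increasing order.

4, 6

Among the 7 variables, 3 fits only Kira (and all 7 values in {3, 4, 5, 6, 7, 8, 9} must be used), so Kira = 3.
Among the 6 still-open variables, 5 fits only Hank (and all 6 values in {4, 5, 6, 7, 8, 9} must be used), so Hank = 5.
Among the 5 still-open variables, 9 fits only Mona (and all 5 values in {4, 6, 7, 8, 9} must be used), so Mona = 9.
The 2 variables Alice and Priya are confined to {4, 6}, which locks those values in; drop them from Nate.
No further eliminations apply; Alice can still be any of 4, 6.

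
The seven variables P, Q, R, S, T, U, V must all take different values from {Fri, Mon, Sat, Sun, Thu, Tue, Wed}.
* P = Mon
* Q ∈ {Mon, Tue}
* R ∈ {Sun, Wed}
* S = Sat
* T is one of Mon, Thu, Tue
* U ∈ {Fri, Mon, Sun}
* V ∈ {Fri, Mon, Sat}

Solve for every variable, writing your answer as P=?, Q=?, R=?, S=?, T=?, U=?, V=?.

P=Mon, Q=Tue, R=Wed, S=Sat, T=Thu, U=Sun, V=Fri

P's domain is down to {Mon}, so P = Mon. So Q, T, U, V can't be Mon.
That leaves Q = Tue. So T can't be Tue.
That leaves S = Sat. Remove Sat from V.
That leaves T = Thu.
V's domain is down to {Fri}, so V = Fri. So U can't be Fri.
That leaves U = Sun. Remove Sun from R.
R's domain is down to {Wed}, so R = Wed.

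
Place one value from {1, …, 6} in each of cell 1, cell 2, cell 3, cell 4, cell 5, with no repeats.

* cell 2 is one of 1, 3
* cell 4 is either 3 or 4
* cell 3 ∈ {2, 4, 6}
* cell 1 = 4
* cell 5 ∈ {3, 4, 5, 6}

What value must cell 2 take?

cell 1 has just one choice, so cell 1 = 4. So cell 3, cell 4, cell 5 can't be 4.
cell 4 has just one choice, so cell 4 = 3. Remove 3 from cell 2, cell 5.
So cell 2 = 1.

1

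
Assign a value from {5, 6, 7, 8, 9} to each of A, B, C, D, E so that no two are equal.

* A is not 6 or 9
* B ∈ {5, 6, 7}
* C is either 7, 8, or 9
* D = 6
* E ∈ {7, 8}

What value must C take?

9

D has just one choice, so D = 6. Remove 6 from B.
Among the 4 still-open variables, 9 fits only C (and all 4 values in {5, 7, 8, 9} must be used), so C = 9.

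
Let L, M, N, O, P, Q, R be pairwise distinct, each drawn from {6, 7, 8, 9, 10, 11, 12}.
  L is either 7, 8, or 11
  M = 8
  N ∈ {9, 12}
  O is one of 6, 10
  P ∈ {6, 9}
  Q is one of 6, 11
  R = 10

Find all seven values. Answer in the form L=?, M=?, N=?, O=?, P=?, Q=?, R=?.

M's domain is down to {8}, so M = 8. Remove 8 from L.
R must be 10 (only option left). Strike 10 from O.
O must be 6 (only option left). Strike 6 from P, Q.
That leaves P = 9. Remove 9 from N.
That leaves Q = 11. Strike 11 from L.
L must be 7 (only option left).
N's domain is down to {12}, so N = 12.

L=7, M=8, N=12, O=6, P=9, Q=11, R=10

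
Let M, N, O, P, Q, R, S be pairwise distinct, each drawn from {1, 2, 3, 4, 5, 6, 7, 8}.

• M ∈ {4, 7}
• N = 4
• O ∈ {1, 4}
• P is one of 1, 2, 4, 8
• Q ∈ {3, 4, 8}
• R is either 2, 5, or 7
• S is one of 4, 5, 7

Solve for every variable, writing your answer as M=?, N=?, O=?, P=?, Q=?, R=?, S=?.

M=7, N=4, O=1, P=8, Q=3, R=2, S=5

N's domain is down to {4}, so N = 4. Eliminate 4 elsewhere: M, O, P, Q, S.
O's domain is down to {1}, so O = 1. Strike 1 from P.
That leaves M = 7. Strike 7 from R, S.
That leaves S = 5. Eliminate 5 elsewhere: R.
R has just one choice, so R = 2. Eliminate 2 elsewhere: P.
P has just one choice, so P = 8. Remove 8 from Q.
That leaves Q = 3.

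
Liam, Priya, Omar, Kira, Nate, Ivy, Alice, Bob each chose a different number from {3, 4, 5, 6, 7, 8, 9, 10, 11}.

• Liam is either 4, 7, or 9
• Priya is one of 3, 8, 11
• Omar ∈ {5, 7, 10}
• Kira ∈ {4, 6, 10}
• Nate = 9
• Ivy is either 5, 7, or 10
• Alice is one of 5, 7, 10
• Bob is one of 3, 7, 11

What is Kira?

Nate's domain is down to {9}, so Nate = 9. Eliminate 9 elsewhere: Liam.
Omar, Ivy, Alice share exactly the 3 values {5, 7, 10}; by pigeonhole those values go to them, so strike 5, 7, 10 from Liam, Kira, Bob.
Liam's domain is down to {4}, so Liam = 4. Eliminate 4 elsewhere: Kira.
So Kira = 6.

6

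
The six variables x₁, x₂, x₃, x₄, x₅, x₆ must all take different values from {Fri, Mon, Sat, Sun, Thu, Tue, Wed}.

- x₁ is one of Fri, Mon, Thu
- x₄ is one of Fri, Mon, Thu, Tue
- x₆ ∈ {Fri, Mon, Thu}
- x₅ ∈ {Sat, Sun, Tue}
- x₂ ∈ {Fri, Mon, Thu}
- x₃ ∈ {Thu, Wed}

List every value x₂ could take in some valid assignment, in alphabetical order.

Fri, Mon, Thu

x₁, x₂, x₆ share exactly the 3 values {Fri, Mon, Thu}; by pigeonhole those values go to them, so strike Fri, Mon, Thu from x₃, x₄.
x₃ must be Wed (only option left).
x₄'s domain is down to {Tue}, so x₄ = Tue. So x₅ can't be Tue.
No further eliminations apply; x₂ can still be any of Fri, Mon, Thu.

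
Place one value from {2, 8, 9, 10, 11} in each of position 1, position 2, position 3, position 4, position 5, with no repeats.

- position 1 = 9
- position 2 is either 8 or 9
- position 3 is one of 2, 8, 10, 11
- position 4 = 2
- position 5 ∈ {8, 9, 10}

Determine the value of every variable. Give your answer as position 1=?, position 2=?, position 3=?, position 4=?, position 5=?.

position 1 has just one choice, so position 1 = 9. Remove 9 from position 2, position 5.
position 2's domain is down to {8}, so position 2 = 8. Remove 8 from position 3, position 5.
That leaves position 4 = 2. Strike 2 from position 3.
That leaves position 5 = 10. So position 3 can't be 10.
That leaves position 3 = 11.

position 1=9, position 2=8, position 3=11, position 4=2, position 5=10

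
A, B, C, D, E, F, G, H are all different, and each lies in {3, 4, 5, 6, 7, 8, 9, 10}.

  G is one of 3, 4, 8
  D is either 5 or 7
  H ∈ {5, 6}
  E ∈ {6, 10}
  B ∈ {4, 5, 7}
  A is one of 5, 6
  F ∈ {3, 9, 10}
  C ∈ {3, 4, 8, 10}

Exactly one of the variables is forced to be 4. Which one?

The 8 variables together cover exactly {3, 4, 5, 6, 7, 8, 9, 10} — 8 values for 8 variables — and 9 appears only in F's list, so F = 9.
A and H share exactly the 2 values {5, 6}; by pigeonhole those values go to them, so strike 5, 6 from B, D, E.
That leaves D = 7. Strike 7 from B.
So 4 goes to B.

B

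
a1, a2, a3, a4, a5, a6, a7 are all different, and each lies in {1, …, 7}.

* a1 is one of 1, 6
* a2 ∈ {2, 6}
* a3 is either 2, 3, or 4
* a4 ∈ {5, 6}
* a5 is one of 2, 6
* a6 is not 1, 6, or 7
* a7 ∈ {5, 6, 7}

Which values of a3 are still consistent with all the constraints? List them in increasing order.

3, 4

The 7 variables together cover exactly {1, 2, 3, 4, 5, 6, 7} — 7 values for 7 variables — and 1 appears only in a1's list, so a1 = 1.
The 6 still-open variables draw from only 6 values {2, 3, 4, 5, 6, 7}, so each is used; only a7 can be 7, hence a7 = 7.
a2 and a5 share exactly the 2 values {2, 6}; by pigeonhole those values go to them, so strike 2, 6 from a3, a4, a6.
That leaves a4 = 5. So a6 can't be 5.
No further eliminations apply; a3 can still be any of 3, 4.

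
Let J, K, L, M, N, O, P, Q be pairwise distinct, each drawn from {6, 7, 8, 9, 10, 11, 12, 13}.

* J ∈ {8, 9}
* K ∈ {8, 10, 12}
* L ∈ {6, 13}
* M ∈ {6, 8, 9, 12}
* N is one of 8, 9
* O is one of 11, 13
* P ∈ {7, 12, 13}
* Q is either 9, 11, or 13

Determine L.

The 8 variables together cover exactly {6, 7, 8, 9, 10, 11, 12, 13} — 8 values for 8 variables — and 7 appears only in P's list, so P = 7.
The 7 still-open variables together cover exactly {6, 8, 9, 10, 11, 12, 13} — 7 values for 7 variables — and 10 appears only in K's list, so K = 10.
The 6 still-open variables together cover exactly {6, 8, 9, 11, 12, 13} — 6 values for 6 variables — and 12 appears only in M's list, so M = 12.
The 5 still-open variables draw from only 5 values {6, 8, 9, 11, 13}, so each is used; only L can be 6, hence L = 6.

6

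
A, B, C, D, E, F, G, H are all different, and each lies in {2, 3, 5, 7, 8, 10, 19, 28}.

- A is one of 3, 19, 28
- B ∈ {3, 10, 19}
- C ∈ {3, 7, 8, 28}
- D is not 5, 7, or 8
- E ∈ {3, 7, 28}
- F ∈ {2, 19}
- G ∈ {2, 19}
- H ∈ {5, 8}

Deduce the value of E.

The 8 variables together cover exactly {2, 3, 5, 7, 8, 10, 19, 28} — 8 values for 8 variables — and 5 appears only in H's list, so H = 5.
The 7 still-open variables draw from only 7 values {2, 3, 7, 8, 10, 19, 28}, so each is used; only C can be 8, hence C = 8.
The 6 still-open variables together cover exactly {2, 3, 7, 10, 19, 28} — 6 values for 6 variables — and 7 appears only in E's list, so E = 7.

7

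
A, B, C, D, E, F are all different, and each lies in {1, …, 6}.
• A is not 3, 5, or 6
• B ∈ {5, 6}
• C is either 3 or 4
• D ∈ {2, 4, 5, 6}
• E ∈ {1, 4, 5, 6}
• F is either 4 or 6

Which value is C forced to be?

3

The 6 variables draw from only 6 values {1, 2, 3, 4, 5, 6}, so each is used; only C can be 3, hence C = 3.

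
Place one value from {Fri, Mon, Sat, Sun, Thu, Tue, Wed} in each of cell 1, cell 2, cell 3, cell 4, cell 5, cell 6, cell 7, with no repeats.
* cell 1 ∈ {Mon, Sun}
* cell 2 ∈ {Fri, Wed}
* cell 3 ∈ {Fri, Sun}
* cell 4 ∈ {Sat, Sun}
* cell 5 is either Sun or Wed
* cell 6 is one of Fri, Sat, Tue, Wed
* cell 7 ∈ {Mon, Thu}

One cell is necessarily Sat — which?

cell 4

The 7 variables draw from only 7 values {Fri, Mon, Sat, Sun, Thu, Tue, Wed}, so each is used; only cell 7 can be Thu, hence cell 7 = Thu.
Among the 6 still-open variables, Mon fits only cell 1 (and all 6 values in {Fri, Mon, Sat, Sun, Tue, Wed} must be used), so cell 1 = Mon.
The 5 still-open variables draw from only 5 values {Fri, Sat, Sun, Tue, Wed}, so each is used; only cell 6 can be Tue, hence cell 6 = Tue.
Among the 4 still-open variables, Sat fits only cell 4 (and all 4 values in {Fri, Sat, Sun, Wed} must be used), so cell 4 = Sat.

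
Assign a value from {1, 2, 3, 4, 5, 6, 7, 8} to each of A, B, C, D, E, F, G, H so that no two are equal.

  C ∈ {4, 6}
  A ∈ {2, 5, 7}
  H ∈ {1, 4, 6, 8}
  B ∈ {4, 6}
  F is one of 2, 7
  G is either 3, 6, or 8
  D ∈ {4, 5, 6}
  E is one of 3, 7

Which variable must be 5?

D

The 8 variables draw from only 8 values {1, 2, 3, 4, 5, 6, 7, 8}, so each is used; only H can be 1, hence H = 1.
The 7 still-open variables draw from only 7 values {2, 3, 4, 5, 6, 7, 8}, so each is used; only G can be 8, hence G = 8.
The 6 still-open variables draw from only 6 values {2, 3, 4, 5, 6, 7}, so each is used; only E can be 3, hence E = 3.
B and C between them cover only {4, 6} — a naked pair. Remove those values from D.
So 5 goes to D.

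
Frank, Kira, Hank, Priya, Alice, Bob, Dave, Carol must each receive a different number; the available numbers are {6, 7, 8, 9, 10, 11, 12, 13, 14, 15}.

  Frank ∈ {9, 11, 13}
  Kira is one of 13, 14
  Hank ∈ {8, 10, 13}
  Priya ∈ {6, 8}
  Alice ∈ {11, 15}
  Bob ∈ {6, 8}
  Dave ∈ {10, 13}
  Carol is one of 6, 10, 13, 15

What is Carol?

Among the 8 variables, 9 fits only Frank (and all 8 values in {6, 8, 9, 10, 11, 13, 14, 15} must be used), so Frank = 9.
Among the 7 still-open variables, 11 fits only Alice (and all 7 values in {6, 8, 10, 11, 13, 14, 15} must be used), so Alice = 11.
Among the 6 still-open variables, 14 fits only Kira (and all 6 values in {6, 8, 10, 13, 14, 15} must be used), so Kira = 14.
Among the 5 still-open variables, 15 fits only Carol (and all 5 values in {6, 8, 10, 13, 15} must be used), so Carol = 15.

15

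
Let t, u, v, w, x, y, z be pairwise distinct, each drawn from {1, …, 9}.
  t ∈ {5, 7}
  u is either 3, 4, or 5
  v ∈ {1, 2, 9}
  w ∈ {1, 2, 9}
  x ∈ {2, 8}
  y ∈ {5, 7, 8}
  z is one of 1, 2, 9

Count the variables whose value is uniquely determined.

1

v, w, z share exactly the 3 values {1, 2, 9}; by pigeonhole those values go to them, so strike 1, 2, 9 from x.
x must be 8 (only option left). Remove 8 from y.
The 2 variables t and y are confined to {5, 7}, which locks those values in; drop them from u.
Determined: x=8. The other variables each still have more than one consistent value. That makes 1.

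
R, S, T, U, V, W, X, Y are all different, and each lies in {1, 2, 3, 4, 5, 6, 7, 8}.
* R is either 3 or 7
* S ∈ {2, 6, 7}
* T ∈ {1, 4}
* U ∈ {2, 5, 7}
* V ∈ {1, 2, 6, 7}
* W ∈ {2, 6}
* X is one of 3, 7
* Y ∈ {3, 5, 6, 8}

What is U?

The 8 variables together cover exactly {1, 2, 3, 4, 5, 6, 7, 8} — 8 values for 8 variables — and 4 appears only in T's list, so T = 4.
Among the 7 still-open variables, 1 fits only V (and all 7 values in {1, 2, 3, 5, 6, 7, 8} must be used), so V = 1.
The 6 still-open variables draw from only 6 values {2, 3, 5, 6, 7, 8}, so each is used; only Y can be 8, hence Y = 8.
The 5 still-open variables draw from only 5 values {2, 3, 5, 6, 7}, so each is used; only U can be 5, hence U = 5.

5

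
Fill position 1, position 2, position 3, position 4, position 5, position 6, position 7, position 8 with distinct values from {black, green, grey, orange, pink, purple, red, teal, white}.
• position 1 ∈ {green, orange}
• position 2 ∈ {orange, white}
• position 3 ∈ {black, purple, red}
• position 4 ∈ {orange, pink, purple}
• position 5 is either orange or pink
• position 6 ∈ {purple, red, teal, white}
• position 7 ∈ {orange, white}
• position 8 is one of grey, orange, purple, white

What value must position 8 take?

grey

The 2 variables position 2 and position 7 are confined to {orange, white}, which locks those values in; drop them from position 1, position 4, position 5, position 6, position 8.
position 1 has just one choice, so position 1 = green.
position 5 has just one choice, so position 5 = pink. Remove pink from position 4.
That leaves position 4 = purple. Eliminate purple elsewhere: position 3, position 6, position 8.
So position 8 = grey.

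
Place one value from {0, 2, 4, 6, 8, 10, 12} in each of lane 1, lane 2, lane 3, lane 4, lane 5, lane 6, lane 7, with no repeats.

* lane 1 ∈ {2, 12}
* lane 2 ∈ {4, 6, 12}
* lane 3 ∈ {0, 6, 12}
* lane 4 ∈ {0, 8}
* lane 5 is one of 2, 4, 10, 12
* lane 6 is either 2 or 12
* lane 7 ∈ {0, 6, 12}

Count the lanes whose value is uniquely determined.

Among the 7 variables, 8 fits only lane 4 (and all 7 values in {0, 2, 4, 6, 8, 10, 12} must be used), so lane 4 = 8.
The 6 still-open variables together cover exactly {0, 2, 4, 6, 10, 12} — 6 values for 6 variables — and 10 appears only in lane 5's list, so lane 5 = 10.
The 5 still-open variables together cover exactly {0, 2, 4, 6, 12} — 5 values for 5 variables — and 4 appears only in lane 2's list, so lane 2 = 4.
lane 1 and lane 6 share exactly the 2 values {2, 12}; by pigeonhole those values go to them, so strike 2, 12 from lane 3, lane 7.
Determined: lane 2=4, lane 4=8, lane 5=10. The other lanes each still have more than one consistent value. That makes 3.

3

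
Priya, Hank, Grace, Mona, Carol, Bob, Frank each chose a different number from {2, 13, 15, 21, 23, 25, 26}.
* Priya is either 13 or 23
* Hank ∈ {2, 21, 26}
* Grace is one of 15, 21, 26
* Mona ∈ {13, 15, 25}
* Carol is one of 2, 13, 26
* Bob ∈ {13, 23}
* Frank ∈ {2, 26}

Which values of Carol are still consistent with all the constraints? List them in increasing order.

2, 26

Among the 7 variables, 25 fits only Mona (and all 7 values in {2, 13, 15, 21, 23, 25, 26} must be used), so Mona = 25.
The 6 still-open variables together cover exactly {2, 13, 15, 21, 23, 26} — 6 values for 6 variables — and 15 appears only in Grace's list, so Grace = 15.
The 5 still-open variables draw from only 5 values {2, 13, 21, 23, 26}, so each is used; only Hank can be 21, hence Hank = 21.
Priya and Bob between them cover only {13, 23} — a naked pair. Remove those values from Carol.
No further eliminations apply; Carol can still be any of 2, 26.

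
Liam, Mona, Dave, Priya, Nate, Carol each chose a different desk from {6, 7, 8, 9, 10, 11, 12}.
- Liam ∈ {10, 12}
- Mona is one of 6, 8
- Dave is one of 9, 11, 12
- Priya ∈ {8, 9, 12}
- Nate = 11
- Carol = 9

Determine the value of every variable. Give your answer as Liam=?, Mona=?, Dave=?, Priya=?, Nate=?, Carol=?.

Liam=10, Mona=6, Dave=12, Priya=8, Nate=11, Carol=9

Nate's domain is down to {11}, so Nate = 11. Strike 11 from Dave.
Carol must be 9 (only option left). Strike 9 from Dave, Priya.
Dave's domain is down to {12}, so Dave = 12. So Liam, Priya can't be 12.
That leaves Priya = 8. So Mona can't be 8.
Liam's domain is down to {10}, so Liam = 10.
Mona has just one choice, so Mona = 6.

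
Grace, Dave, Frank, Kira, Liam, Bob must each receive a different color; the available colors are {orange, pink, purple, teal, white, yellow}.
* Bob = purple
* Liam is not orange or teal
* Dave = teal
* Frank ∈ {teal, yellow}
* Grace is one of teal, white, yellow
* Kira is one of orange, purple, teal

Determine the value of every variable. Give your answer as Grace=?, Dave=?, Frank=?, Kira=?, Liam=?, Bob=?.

Dave has just one choice, so Dave = teal. Eliminate teal elsewhere: Grace, Frank, Kira.
Frank's domain is down to {yellow}, so Frank = yellow. Strike yellow from Grace, Liam.
Bob must be purple (only option left). Remove purple from Kira, Liam.
That leaves Grace = white. Remove white from Liam.
That leaves Kira = orange.
Liam must be pink (only option left).

Grace=white, Dave=teal, Frank=yellow, Kira=orange, Liam=pink, Bob=purple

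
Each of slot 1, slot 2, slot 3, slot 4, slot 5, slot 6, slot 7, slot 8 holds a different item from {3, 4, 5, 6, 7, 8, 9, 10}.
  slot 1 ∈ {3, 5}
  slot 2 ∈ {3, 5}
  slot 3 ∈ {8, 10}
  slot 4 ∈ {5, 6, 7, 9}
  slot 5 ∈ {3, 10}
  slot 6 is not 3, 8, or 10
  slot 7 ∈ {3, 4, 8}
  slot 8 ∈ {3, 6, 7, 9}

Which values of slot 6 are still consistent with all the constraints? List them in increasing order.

6, 7, 9

slot 1 and slot 2 between them cover only {3, 5} — a naked pair. Remove those values from slot 4, slot 5, slot 6, slot 7, slot 8.
That leaves slot 5 = 10. So slot 3 can't be 10.
slot 3 has just one choice, so slot 3 = 8. Eliminate 8 elsewhere: slot 7.
slot 7 must be 4 (only option left). Remove 4 from slot 6.
No further eliminations apply; slot 6 can still be any of 6, 7, 9.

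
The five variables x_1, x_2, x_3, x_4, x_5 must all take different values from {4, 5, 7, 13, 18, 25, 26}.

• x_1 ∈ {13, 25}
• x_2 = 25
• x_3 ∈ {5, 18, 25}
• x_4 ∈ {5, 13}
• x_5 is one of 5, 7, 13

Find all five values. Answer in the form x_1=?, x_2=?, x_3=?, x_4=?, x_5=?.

x_1=13, x_2=25, x_3=18, x_4=5, x_5=7

x_2's domain is down to {25}, so x_2 = 25. So x_1, x_3 can't be 25.
That leaves x_1 = 13. So x_4, x_5 can't be 13.
That leaves x_4 = 5. So x_3, x_5 can't be 5.
x_5 must be 7 (only option left).
x_3 has just one choice, so x_3 = 18.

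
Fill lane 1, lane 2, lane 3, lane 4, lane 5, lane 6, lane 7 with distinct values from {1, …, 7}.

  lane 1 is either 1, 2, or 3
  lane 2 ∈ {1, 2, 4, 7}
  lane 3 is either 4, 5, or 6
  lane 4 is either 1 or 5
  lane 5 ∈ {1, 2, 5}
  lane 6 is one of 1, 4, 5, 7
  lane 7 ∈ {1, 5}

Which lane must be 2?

The 7 variables together cover exactly {1, 2, 3, 4, 5, 6, 7} — 7 values for 7 variables — and 3 appears only in lane 1's list, so lane 1 = 3.
Among the 6 still-open variables, 6 fits only lane 3 (and all 6 values in {1, 2, 4, 5, 6, 7} must be used), so lane 3 = 6.
The 2 variables lane 4 and lane 7 are confined to {1, 5}, which locks those values in; drop them from lane 2, lane 5, lane 6.
So 2 goes to lane 5.

lane 5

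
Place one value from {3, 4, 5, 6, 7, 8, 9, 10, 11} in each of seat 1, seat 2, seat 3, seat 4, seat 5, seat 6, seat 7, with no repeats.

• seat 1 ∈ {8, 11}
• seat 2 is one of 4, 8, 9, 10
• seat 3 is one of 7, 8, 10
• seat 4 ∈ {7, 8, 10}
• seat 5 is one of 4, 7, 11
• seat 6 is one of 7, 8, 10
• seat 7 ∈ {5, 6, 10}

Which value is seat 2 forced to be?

9

seat 3, seat 4, seat 6 between them cover only {7, 8, 10} — a naked triple. Remove those values from seat 1, seat 2, seat 5, seat 7.
seat 1's domain is down to {11}, so seat 1 = 11. Eliminate 11 elsewhere: seat 5.
seat 5's domain is down to {4}, so seat 5 = 4. Remove 4 from seat 2.
So seat 2 = 9.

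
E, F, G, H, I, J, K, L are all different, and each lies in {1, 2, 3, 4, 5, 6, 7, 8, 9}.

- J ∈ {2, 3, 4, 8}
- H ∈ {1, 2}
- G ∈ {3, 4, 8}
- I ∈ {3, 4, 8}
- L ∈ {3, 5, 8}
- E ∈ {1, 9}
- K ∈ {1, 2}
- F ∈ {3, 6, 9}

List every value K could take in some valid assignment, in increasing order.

Among the 8 variables, 5 fits only L (and all 8 values in {1, 2, 3, 4, 5, 6, 8, 9} must be used), so L = 5.
Among the 7 still-open variables, 6 fits only F (and all 7 values in {1, 2, 3, 4, 6, 8, 9} must be used), so F = 6.
The 6 still-open variables draw from only 6 values {1, 2, 3, 4, 8, 9}, so each is used; only E can be 9, hence E = 9.
H and K between them cover only {1, 2} — a naked pair. Remove those values from J.
No further eliminations apply; K can still be any of 1, 2.

1, 2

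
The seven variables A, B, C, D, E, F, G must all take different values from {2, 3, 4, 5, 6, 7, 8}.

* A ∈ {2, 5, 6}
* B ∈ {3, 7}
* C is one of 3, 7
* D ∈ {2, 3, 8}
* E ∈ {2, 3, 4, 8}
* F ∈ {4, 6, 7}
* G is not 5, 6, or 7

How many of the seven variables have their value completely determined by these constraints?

The 7 variables together cover exactly {2, 3, 4, 5, 6, 7, 8} — 7 values for 7 variables — and 5 appears only in A's list, so A = 5.
The 6 still-open variables draw from only 6 values {2, 3, 4, 6, 7, 8}, so each is used; only F can be 6, hence F = 6.
B and C share exactly the 2 values {3, 7}; by pigeonhole those values go to them, so strike 3, 7 from D, E, G.
Determined: A=5, F=6. The other variables each still have more than one consistent value. That makes 2.

2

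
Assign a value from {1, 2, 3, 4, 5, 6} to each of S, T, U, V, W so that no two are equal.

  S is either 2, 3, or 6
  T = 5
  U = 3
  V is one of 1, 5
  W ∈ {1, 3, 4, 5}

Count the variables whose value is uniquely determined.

T has just one choice, so T = 5. So V, W can't be 5.
U has just one choice, so U = 3. Remove 3 from S, W.
That leaves V = 1. Eliminate 1 elsewhere: W.
W's domain is down to {4}, so W = 4.
Determined: T=5, U=3, V=1, W=4. The other variables each still have more than one consistent value. That makes 4.

4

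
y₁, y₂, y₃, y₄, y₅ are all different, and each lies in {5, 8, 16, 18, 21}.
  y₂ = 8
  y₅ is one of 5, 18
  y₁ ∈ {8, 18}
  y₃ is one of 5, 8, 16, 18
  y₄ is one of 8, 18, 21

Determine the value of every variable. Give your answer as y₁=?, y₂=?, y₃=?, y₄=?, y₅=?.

y₂ has just one choice, so y₂ = 8. Strike 8 from y₁, y₃, y₄.
y₁ must be 18 (only option left). Remove 18 from y₃, y₄, y₅.
y₄ has just one choice, so y₄ = 21.
y₅ must be 5 (only option left). Eliminate 5 elsewhere: y₃.
y₃ has just one choice, so y₃ = 16.

y₁=18, y₂=8, y₃=16, y₄=21, y₅=5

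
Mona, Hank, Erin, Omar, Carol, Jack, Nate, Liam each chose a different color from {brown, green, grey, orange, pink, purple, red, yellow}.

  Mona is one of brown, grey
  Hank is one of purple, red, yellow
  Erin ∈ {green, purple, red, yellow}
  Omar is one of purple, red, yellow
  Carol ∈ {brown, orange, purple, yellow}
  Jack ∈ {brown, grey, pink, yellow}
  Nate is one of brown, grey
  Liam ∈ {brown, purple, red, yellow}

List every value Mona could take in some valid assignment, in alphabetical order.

Among the 8 variables, green fits only Erin (and all 8 values in {brown, green, grey, orange, pink, purple, red, yellow} must be used), so Erin = green.
Among the 7 still-open variables, orange fits only Carol (and all 7 values in {brown, grey, orange, pink, purple, red, yellow} must be used), so Carol = orange.
Among the 6 still-open variables, pink fits only Jack (and all 6 values in {brown, grey, pink, purple, red, yellow} must be used), so Jack = pink.
Mona and Nate between them cover only {brown, grey} — a naked pair. Remove those values from Liam.
No further eliminations apply; Mona can still be any of brown, grey.

brown, grey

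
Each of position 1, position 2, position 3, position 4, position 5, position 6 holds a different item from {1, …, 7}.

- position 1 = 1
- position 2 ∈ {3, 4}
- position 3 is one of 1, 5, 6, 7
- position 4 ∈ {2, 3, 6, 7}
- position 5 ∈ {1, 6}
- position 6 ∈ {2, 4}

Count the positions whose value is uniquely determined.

2

position 1 must be 1 (only option left). So position 3, position 5 can't be 1.
That leaves position 5 = 6. Remove 6 from position 3, position 4.
Determined: position 1=1, position 5=6. The other positions each still have more than one consistent value. That makes 2.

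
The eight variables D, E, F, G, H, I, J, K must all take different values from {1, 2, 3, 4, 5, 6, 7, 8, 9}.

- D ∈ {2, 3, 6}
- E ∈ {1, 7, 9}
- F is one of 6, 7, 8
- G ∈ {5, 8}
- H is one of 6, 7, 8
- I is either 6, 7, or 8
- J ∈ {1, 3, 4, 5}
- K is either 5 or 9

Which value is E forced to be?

The 3 variables F, H, I are confined to {6, 7, 8}, which locks those values in; drop them from D, E, G.
That leaves G = 5. So J, K can't be 5.
K has just one choice, so K = 9. Remove 9 from E.
So E = 1.

1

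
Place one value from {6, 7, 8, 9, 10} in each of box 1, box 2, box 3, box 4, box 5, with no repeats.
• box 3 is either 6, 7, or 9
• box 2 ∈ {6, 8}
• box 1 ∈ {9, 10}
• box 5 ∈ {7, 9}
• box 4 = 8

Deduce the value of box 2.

6

box 4 has just one choice, so box 4 = 8. Remove 8 from box 2.
So box 2 = 6.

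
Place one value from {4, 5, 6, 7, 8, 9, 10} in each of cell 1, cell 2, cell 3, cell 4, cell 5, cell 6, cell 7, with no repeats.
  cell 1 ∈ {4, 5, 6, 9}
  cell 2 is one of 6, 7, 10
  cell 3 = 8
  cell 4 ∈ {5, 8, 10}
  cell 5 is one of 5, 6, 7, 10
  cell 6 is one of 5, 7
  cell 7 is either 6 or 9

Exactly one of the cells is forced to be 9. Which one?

cell 7

cell 3 has just one choice, so cell 3 = 8. Eliminate 8 elsewhere: cell 4.
The 6 still-open variables draw from only 6 values {4, 5, 6, 7, 9, 10}, so each is used; only cell 1 can be 4, hence cell 1 = 4.
The 5 still-open variables draw from only 5 values {5, 6, 7, 9, 10}, so each is used; only cell 7 can be 9, hence cell 7 = 9.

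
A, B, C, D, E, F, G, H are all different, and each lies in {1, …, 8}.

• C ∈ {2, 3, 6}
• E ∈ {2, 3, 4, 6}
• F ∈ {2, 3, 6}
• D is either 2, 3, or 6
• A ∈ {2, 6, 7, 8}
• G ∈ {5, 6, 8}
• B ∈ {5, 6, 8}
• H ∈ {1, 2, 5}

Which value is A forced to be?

7

Among the 8 variables, 1 fits only H (and all 8 values in {1, 2, 3, 4, 5, 6, 7, 8} must be used), so H = 1.
The 7 still-open variables draw from only 7 values {2, 3, 4, 5, 6, 7, 8}, so each is used; only E can be 4, hence E = 4.
The 6 still-open variables together cover exactly {2, 3, 5, 6, 7, 8} — 6 values for 6 variables — and 7 appears only in A's list, so A = 7.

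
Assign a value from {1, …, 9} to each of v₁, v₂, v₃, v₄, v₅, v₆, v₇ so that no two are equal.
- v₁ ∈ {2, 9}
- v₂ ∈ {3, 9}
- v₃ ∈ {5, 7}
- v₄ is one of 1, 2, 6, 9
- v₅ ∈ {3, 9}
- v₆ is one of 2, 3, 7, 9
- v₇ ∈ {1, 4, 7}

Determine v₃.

5

The 2 variables v₂ and v₅ are confined to {3, 9}, which locks those values in; drop them from v₁, v₄, v₆.
v₁ has just one choice, so v₁ = 2. Strike 2 from v₄, v₆.
That leaves v₆ = 7. Strike 7 from v₃, v₇.
So v₃ = 5.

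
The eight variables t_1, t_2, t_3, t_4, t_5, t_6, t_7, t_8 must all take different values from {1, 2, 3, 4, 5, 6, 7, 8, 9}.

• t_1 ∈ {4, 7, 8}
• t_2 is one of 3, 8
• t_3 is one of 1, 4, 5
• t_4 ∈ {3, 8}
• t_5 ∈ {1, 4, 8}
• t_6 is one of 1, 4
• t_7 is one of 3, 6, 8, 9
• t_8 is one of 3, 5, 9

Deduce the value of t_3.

5

Among the 8 variables, 6 fits only t_7 (and all 8 values in {1, 3, 4, 5, 6, 7, 8, 9} must be used), so t_7 = 6.
Among the 7 still-open variables, 7 fits only t_1 (and all 7 values in {1, 3, 4, 5, 7, 8, 9} must be used), so t_1 = 7.
The 6 still-open variables draw from only 6 values {1, 3, 4, 5, 8, 9}, so each is used; only t_8 can be 9, hence t_8 = 9.
The 5 still-open variables draw from only 5 values {1, 3, 4, 5, 8}, so each is used; only t_3 can be 5, hence t_3 = 5.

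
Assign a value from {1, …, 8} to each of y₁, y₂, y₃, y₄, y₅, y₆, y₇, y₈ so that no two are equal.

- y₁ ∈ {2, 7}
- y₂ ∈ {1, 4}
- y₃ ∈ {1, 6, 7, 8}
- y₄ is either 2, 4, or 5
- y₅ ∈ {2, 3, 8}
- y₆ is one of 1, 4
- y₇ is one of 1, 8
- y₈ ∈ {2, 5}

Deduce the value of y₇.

The 8 variables draw from only 8 values {1, 2, 3, 4, 5, 6, 7, 8}, so each is used; only y₅ can be 3, hence y₅ = 3.
The 7 still-open variables draw from only 7 values {1, 2, 4, 5, 6, 7, 8}, so each is used; only y₃ can be 6, hence y₃ = 6.
Among the 6 still-open variables, 7 fits only y₁ (and all 6 values in {1, 2, 4, 5, 7, 8} must be used), so y₁ = 7.
Among the 5 still-open variables, 8 fits only y₇ (and all 5 values in {1, 2, 4, 5, 8} must be used), so y₇ = 8.

8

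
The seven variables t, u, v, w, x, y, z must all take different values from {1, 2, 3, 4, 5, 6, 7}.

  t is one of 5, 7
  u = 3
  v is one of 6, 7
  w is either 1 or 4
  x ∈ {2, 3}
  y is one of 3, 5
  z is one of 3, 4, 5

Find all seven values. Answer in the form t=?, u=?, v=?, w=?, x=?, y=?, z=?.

t=7, u=3, v=6, w=1, x=2, y=5, z=4

u has just one choice, so u = 3. Strike 3 from x, y, z.
That leaves x = 2.
That leaves y = 5. Strike 5 from t, z.
z has just one choice, so z = 4. So w can't be 4.
That leaves t = 7. So v can't be 7.
v has just one choice, so v = 6.
That leaves w = 1.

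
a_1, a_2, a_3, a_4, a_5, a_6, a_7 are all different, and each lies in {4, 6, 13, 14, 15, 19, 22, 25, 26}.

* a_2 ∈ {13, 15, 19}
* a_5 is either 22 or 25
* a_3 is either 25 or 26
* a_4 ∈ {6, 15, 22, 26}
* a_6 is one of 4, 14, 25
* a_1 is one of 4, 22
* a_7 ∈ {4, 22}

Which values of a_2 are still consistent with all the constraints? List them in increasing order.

a_1 and a_7 share exactly the 2 values {4, 22}; by pigeonhole those values go to them, so strike 4, 22 from a_4, a_5, a_6.
a_5 must be 25 (only option left). Remove 25 from a_3, a_6.
a_6 has just one choice, so a_6 = 14.
That leaves a_3 = 26. Strike 26 from a_4.
No further eliminations apply; a_2 can still be any of 13, 15, 19.

13, 15, 19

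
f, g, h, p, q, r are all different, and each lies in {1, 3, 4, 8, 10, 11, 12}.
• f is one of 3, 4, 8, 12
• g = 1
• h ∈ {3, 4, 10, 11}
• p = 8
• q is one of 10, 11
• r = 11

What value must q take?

10

g's domain is down to {1}, so g = 1.
That leaves p = 8. Eliminate 8 elsewhere: f.
r has just one choice, so r = 11. Remove 11 from h, q.
So q = 10.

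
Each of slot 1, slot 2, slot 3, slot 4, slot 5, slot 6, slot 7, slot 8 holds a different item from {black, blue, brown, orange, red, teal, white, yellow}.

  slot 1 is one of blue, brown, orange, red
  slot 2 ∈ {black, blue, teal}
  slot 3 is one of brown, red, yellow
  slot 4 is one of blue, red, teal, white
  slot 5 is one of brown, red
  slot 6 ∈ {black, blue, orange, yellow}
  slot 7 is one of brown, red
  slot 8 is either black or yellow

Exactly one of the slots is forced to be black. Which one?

The 8 variables draw from only 8 values {black, blue, brown, orange, red, teal, white, yellow}, so each is used; only slot 4 can be white, hence slot 4 = white.
The 7 still-open variables draw from only 7 values {black, blue, brown, orange, red, teal, yellow}, so each is used; only slot 2 can be teal, hence slot 2 = teal.
slot 5 and slot 7 share exactly the 2 values {brown, red}; by pigeonhole those values go to them, so strike brown, red from slot 1, slot 3.
slot 3's domain is down to {yellow}, so slot 3 = yellow. Remove yellow from slot 6, slot 8.
So black goes to slot 8.

slot 8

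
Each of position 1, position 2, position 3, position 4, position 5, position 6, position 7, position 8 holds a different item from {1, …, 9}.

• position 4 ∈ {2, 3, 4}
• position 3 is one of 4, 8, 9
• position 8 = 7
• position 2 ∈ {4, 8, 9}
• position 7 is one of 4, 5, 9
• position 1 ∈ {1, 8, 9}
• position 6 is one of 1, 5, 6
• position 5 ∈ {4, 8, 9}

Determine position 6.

position 8's domain is down to {7}, so position 8 = 7.
position 2, position 3, position 5 share exactly the 3 values {4, 8, 9}; by pigeonhole those values go to them, so strike 4, 8, 9 from position 1, position 4, position 7.
position 1's domain is down to {1}, so position 1 = 1. Eliminate 1 elsewhere: position 6.
position 7's domain is down to {5}, so position 7 = 5. Remove 5 from position 6.
So position 6 = 6.

6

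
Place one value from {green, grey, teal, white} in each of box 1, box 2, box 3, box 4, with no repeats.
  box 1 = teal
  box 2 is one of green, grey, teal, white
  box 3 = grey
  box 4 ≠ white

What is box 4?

box 1 has just one choice, so box 1 = teal. So box 2, box 4 can't be teal.
That leaves box 3 = grey. Remove grey from box 2, box 4.
So box 4 = green.

green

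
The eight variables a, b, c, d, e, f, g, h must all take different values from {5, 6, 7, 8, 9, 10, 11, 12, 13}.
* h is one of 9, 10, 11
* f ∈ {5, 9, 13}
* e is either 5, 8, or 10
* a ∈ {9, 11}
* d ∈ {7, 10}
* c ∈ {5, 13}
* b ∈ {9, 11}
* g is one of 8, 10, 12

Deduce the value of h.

The 8 variables together cover exactly {5, 7, 8, 9, 10, 11, 12, 13} — 8 values for 8 variables — and 7 appears only in d's list, so d = 7.
Among the 7 still-open variables, 12 fits only g (and all 7 values in {5, 8, 9, 10, 11, 12, 13} must be used), so g = 12.
Among the 6 still-open variables, 8 fits only e (and all 6 values in {5, 8, 9, 10, 11, 13} must be used), so e = 8.
Among the 5 still-open variables, 10 fits only h (and all 5 values in {5, 9, 10, 11, 13} must be used), so h = 10.

10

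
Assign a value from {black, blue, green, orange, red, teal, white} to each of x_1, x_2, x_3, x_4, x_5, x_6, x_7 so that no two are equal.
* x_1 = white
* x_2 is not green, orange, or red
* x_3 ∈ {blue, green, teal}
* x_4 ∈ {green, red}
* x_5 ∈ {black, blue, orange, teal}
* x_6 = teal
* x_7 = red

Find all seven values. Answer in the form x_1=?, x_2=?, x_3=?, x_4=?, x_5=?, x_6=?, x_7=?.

x_1=white, x_2=black, x_3=blue, x_4=green, x_5=orange, x_6=teal, x_7=red

x_1's domain is down to {white}, so x_1 = white. Eliminate white elsewhere: x_2.
x_6 has just one choice, so x_6 = teal. Eliminate teal elsewhere: x_2, x_3, x_5.
x_7 must be red (only option left). Strike red from x_4.
x_4 must be green (only option left). Remove green from x_3.
That leaves x_3 = blue. Strike blue from x_2, x_5.
x_2 must be black (only option left). Strike black from x_5.
x_5 has just one choice, so x_5 = orange.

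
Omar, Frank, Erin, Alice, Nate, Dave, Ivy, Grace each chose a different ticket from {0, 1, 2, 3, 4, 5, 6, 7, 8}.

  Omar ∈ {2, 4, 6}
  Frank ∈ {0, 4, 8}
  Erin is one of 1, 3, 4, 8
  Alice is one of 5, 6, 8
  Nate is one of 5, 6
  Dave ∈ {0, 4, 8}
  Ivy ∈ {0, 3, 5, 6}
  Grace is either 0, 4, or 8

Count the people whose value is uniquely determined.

Among the 8 variables, 1 fits only Erin (and all 8 values in {0, 1, 2, 3, 4, 5, 6, 8} must be used), so Erin = 1.
The 7 still-open variables draw from only 7 values {0, 2, 3, 4, 5, 6, 8}, so each is used; only Omar can be 2, hence Omar = 2.
The 6 still-open variables draw from only 6 values {0, 3, 4, 5, 6, 8}, so each is used; only Ivy can be 3, hence Ivy = 3.
Frank, Dave, Grace share exactly the 3 values {0, 4, 8}; by pigeonhole those values go to them, so strike 0, 4, 8 from Alice.
Determined: Omar=2, Erin=1, Ivy=3. The other people each still have more than one consistent value. That makes 3.

3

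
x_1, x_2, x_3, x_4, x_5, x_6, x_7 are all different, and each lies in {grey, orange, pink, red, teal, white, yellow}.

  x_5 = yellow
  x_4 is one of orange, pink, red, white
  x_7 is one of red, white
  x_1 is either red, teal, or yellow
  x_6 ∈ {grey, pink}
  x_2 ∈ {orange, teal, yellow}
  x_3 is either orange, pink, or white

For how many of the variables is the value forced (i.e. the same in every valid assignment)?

2

x_5's domain is down to {yellow}, so x_5 = yellow. Eliminate yellow elsewhere: x_1, x_2.
The 6 still-open variables together cover exactly {grey, orange, pink, red, teal, white} — 6 values for 6 variables — and grey appears only in x_6's list, so x_6 = grey.
Determined: x_5=yellow, x_6=grey. The other variables each still have more than one consistent value. That makes 2.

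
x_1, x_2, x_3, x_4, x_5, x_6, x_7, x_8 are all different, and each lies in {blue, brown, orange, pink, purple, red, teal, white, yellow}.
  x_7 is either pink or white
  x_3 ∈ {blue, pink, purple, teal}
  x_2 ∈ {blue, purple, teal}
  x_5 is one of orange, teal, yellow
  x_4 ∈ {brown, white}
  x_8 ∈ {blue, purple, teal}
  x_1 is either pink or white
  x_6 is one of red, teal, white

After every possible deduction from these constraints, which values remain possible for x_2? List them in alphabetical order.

x_1 and x_7 between them cover only {pink, white} — a naked pair. Remove those values from x_3, x_4, x_6.
x_4 has just one choice, so x_4 = brown.
The 3 variables x_2, x_3, x_8 are confined to {blue, purple, teal}, which locks those values in; drop them from x_5, x_6.
x_6's domain is down to {red}, so x_6 = red.
No further eliminations apply; x_2 can still be any of blue, purple, teal.

blue, purple, teal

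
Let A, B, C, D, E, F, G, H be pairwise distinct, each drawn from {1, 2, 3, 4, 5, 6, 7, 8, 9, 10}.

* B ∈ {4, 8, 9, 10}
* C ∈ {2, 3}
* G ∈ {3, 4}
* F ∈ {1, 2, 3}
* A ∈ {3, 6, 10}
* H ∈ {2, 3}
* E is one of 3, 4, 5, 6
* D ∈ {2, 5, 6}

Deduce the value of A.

10

C and H between them cover only {2, 3} — a naked pair. Remove those values from A, D, E, F, G.
F must be 1 (only option left).
G's domain is down to {4}, so G = 4. So B, E can't be 4.
The 2 variables D and E are confined to {5, 6}, which locks those values in; drop them from A.
So A = 10.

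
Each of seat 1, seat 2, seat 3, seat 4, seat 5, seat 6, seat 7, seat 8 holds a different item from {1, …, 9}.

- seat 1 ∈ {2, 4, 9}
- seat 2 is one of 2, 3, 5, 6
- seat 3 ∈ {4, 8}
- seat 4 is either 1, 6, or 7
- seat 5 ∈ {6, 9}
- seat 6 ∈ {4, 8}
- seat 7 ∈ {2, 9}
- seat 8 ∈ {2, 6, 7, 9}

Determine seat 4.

seat 3 and seat 6 between them cover only {4, 8} — a naked pair. Remove those values from seat 1.
seat 1 and seat 7 share exactly the 2 values {2, 9}; by pigeonhole those values go to them, so strike 2, 9 from seat 2, seat 5, seat 8.
seat 5 has just one choice, so seat 5 = 6. So seat 2, seat 4, seat 8 can't be 6.
seat 8 has just one choice, so seat 8 = 7. Remove 7 from seat 4.
So seat 4 = 1.

1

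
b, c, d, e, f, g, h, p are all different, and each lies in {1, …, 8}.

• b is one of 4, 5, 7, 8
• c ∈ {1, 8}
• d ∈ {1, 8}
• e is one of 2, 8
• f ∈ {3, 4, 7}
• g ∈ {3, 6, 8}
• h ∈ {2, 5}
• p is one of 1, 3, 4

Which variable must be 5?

The 8 variables draw from only 8 values {1, 2, 3, 4, 5, 6, 7, 8}, so each is used; only g can be 6, hence g = 6.
The 2 variables c and d are confined to {1, 8}, which locks those values in; drop them from b, e, p.
e must be 2 (only option left). Strike 2 from h.
So 5 goes to h.

h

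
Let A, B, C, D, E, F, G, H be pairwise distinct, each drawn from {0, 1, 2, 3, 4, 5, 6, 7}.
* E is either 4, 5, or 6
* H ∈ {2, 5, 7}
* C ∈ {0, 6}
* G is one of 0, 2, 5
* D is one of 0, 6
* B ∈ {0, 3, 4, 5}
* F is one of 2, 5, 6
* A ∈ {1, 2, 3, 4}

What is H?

Among the 8 variables, 1 fits only A (and all 8 values in {0, 1, 2, 3, 4, 5, 6, 7} must be used), so A = 1.
The 7 still-open variables together cover exactly {0, 2, 3, 4, 5, 6, 7} — 7 values for 7 variables — and 3 appears only in B's list, so B = 3.
The 6 still-open variables draw from only 6 values {0, 2, 4, 5, 6, 7}, so each is used; only E can be 4, hence E = 4.
The 5 still-open variables draw from only 5 values {0, 2, 5, 6, 7}, so each is used; only H can be 7, hence H = 7.

7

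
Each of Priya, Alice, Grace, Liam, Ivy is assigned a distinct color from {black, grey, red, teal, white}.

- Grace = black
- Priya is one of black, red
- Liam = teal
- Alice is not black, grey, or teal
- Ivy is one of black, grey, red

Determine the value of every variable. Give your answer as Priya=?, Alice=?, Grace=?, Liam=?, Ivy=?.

Priya=red, Alice=white, Grace=black, Liam=teal, Ivy=grey

Grace has just one choice, so Grace = black. Strike black from Priya, Ivy.
Liam must be teal (only option left).
That leaves Priya = red. Strike red from Alice, Ivy.
Alice's domain is down to {white}, so Alice = white.
That leaves Ivy = grey.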